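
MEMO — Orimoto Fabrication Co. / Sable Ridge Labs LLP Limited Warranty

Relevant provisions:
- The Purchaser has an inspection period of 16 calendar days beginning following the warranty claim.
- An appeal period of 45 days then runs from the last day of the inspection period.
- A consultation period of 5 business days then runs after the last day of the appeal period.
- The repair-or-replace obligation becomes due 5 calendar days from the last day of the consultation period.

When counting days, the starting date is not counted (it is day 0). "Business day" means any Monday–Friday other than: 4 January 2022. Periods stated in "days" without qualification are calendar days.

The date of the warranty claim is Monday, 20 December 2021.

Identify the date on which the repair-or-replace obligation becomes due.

The last day of the inspection period: 16 calendar days after 20 December 2021 is 5 January 2022.
The last day of the appeal period: 5 January 2022 + 45 days = 19 February 2022.
The last day of the consultation period: counting 5 business days from Saturday, 19 February 2022 (Feb 21, Feb 22, Feb 23, Feb 24, Feb 25, skipping weekends) reaches Friday, 25 February 2022.
Adding 5 calendar days to 25 February 2022 gives 2 March 2022, which is the date on which the repair-or-replace obligation becomes due.

2 March 2022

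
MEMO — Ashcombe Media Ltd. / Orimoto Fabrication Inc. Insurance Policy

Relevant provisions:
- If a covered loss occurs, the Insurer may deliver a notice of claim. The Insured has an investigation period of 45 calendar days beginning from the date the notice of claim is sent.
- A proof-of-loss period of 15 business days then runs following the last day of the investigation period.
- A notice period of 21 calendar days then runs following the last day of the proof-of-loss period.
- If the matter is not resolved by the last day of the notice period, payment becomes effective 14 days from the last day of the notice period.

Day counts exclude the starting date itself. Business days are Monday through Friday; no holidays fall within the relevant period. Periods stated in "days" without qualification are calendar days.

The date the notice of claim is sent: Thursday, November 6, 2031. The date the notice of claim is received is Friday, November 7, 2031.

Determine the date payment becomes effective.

The last day of the investigation period: 45 calendar days after November 6, 2031 is December 21, 2031.
From Sunday, December 21, 2031, 15 business days (Dec 22, Dec 23, Dec 24, Dec 25, …, Jan 7, Jan 8, Jan 9, skipping weekends) brings us to Friday, January 9, 2032, which is the last day of the proof-of-loss period.
Adding 21 calendar days to January 9, 2032 gives January 30, 2032, which is the last day of the notice period.
The date payment becomes effective: January 30, 2032 + 14 days = February 13, 2032.

February 13, 2032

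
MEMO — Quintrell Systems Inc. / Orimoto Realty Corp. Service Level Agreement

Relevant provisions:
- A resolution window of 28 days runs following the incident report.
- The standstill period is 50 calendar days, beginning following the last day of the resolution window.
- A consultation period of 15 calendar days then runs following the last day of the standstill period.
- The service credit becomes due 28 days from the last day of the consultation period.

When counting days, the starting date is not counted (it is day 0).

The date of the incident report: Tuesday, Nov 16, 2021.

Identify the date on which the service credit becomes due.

Mar 17, 2022

The last day of the resolution window: Nov 16, 2021 + 28 days = Dec 14, 2021.
Adding 50 calendar days to Dec 14, 2021 gives Feb 2, 2022, which is the last day of the standstill period.
The last day of the consultation period: Feb 2, 2022 + 15 days = Feb 17, 2022.
Adding 28 calendar days to Feb 17, 2022 gives Mar 17, 2022, which is the date on which the service credit becomes due.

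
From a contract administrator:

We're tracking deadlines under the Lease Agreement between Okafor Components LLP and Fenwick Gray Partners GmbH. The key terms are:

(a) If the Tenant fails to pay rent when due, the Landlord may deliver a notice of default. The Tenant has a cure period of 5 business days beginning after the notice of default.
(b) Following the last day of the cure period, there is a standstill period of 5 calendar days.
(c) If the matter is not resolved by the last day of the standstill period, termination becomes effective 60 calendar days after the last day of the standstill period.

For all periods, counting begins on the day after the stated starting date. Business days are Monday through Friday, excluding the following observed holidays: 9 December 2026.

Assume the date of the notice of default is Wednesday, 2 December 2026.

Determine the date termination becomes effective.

The last day of the cure period: counting 5 business days from Wednesday, 2 December 2026 (Dec 3, Dec 4, Dec 7, Dec 8, Dec 10, skipping weekends and the listed holiday on Dec 9) reaches Thursday, 10 December 2026.
Adding 5 calendar days to 10 December 2026 gives 15 December 2026, which is the last day of the standstill period.
The date termination becomes effective: 60 calendar days after 15 December 2026 is 13 February 2027.

13 February 2027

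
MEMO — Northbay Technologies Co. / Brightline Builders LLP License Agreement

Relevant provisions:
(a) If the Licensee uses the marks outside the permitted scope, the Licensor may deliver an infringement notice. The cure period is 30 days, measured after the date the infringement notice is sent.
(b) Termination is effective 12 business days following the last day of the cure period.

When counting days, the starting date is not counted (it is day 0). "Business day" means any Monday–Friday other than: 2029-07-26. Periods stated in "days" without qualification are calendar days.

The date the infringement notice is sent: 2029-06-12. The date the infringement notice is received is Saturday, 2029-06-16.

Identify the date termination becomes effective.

2029-07-31

The last day of the cure period: 30 calendar days after 2029-06-12 is 2029-07-12.
From Thursday, 2029-07-12, 12 business days (Jul 13, Jul 16, Jul 17, Jul 18, …, Jul 27, Jul 30, Jul 31, skipping weekends and the listed holiday on Jul 26) brings us to Tuesday, 2029-07-31, which is the date termination becomes effective.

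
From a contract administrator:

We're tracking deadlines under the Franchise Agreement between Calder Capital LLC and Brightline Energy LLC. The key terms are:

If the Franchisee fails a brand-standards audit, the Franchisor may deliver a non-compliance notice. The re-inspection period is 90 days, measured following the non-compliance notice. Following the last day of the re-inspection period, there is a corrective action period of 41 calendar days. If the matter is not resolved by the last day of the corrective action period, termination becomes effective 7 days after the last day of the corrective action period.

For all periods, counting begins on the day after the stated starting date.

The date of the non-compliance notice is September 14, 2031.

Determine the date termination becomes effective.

Adding 90 calendar days to September 14, 2031 gives December 13, 2031, which is the last day of the re-inspection period.
The last day of the corrective action period: December 13, 2031 + 41 days = January 23, 2032.
Adding 7 calendar days to January 23, 2032 gives January 30, 2032, which is the date termination becomes effective.

January 30, 2032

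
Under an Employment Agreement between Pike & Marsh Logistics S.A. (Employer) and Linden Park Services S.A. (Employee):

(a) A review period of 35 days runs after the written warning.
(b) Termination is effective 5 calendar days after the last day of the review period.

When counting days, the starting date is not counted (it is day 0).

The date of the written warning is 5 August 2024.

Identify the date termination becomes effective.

14 September 2024

The last day of the review period: 35 calendar days after 5 August 2024 is 9 September 2024.
The date termination becomes effective: 9 September 2024 + 5 days = 14 September 2024.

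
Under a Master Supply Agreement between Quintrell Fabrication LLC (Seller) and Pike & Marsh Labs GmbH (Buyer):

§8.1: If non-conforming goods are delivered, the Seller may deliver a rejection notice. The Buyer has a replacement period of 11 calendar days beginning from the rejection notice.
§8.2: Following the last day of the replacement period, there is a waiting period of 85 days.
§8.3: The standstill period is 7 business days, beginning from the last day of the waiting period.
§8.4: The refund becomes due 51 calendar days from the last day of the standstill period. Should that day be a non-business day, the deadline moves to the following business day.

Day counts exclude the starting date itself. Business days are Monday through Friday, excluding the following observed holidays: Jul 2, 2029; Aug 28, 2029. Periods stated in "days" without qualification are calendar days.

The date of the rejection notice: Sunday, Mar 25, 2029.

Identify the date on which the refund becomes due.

Aug 31, 2029

The last day of the replacement period: 11 calendar days after Mar 25, 2029 is Apr 5, 2029.
The last day of the waiting period: 85 calendar days after Apr 5, 2029 is Jun 29, 2029.
From Friday, Jun 29, 2029, 7 business days (Jul 3, Jul 4, Jul 5, Jul 6, Jul 9, Jul 10, Jul 11, skipping weekends and the listed holiday on Jul 2) brings us to Wednesday, Jul 11, 2029, which is the last day of the standstill period.
The date on which the refund becomes due: Jul 11, 2029 + 51 days = Aug 31, 2029. Aug 31, 2029 is a Friday and is not a listed holiday, so no roll-forward applies.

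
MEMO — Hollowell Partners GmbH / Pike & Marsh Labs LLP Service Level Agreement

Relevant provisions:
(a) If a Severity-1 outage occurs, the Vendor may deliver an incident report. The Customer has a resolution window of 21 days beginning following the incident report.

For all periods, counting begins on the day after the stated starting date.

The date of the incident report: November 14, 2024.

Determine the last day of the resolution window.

December 5, 2024

The last day of the resolution window: November 14, 2024 + 21 days = December 5, 2024.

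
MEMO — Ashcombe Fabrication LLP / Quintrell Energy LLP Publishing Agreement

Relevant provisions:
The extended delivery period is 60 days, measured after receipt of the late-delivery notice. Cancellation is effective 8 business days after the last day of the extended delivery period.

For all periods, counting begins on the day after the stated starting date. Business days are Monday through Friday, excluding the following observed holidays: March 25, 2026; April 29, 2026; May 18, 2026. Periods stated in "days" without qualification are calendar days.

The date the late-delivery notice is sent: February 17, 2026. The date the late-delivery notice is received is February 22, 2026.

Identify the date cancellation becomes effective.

May 6, 2026

The last day of the extended delivery period: 60 calendar days after February 22, 2026 is April 23, 2026.
The date cancellation becomes effective: 8 business days after Thursday, April 23, 2026, skipping weekends and the listed holiday on Apr 29 — Apr 24, Apr 27, Apr 28, Apr 30, May 1, May 4, May 5, May 6 — lands on Wednesday, May 6, 2026.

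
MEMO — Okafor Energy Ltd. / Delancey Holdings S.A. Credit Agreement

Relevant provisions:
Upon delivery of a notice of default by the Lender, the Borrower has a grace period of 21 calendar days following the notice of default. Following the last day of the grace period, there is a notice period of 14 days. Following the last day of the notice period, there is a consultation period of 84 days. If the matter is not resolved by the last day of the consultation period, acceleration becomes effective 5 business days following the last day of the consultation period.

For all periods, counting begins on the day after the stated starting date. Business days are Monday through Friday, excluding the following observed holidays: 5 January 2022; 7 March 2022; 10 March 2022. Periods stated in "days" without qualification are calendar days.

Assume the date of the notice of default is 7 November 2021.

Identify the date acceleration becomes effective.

The last day of the grace period: 21 calendar days after 7 November 2021 is 28 November 2021.
The last day of the notice period: 28 November 2021 + 14 days = 12 December 2021.
The last day of the consultation period: 12 December 2021 + 84 days = 6 March 2022.
The date acceleration becomes effective: 5 business days after Sunday, 6 March 2022, skipping weekends and the listed holidays on Mar 7, Mar 10 — Mar 8, Mar 9, Mar 11, Mar 14, Mar 15 — lands on Tuesday, 15 March 2022.

15 March 2022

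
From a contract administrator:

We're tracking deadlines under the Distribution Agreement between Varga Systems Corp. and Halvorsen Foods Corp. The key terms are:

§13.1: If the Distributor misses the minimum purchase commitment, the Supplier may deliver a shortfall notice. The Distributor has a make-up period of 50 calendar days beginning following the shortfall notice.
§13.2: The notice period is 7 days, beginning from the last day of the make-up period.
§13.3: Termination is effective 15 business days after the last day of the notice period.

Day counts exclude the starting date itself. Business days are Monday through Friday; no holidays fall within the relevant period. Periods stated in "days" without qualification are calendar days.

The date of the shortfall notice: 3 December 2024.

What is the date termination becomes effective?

The last day of the make-up period: 50 calendar days after 3 December 2024 is 22 January 2025.
The last day of the notice period: 7 calendar days after 22 January 2025 is 29 January 2025.
The date termination becomes effective: 15 business days after Wednesday, 29 January 2025, skipping weekends — Jan 30, Jan 31, Feb 3, Feb 4, …, Feb 17, Feb 18, Feb 19 — lands on Wednesday, 19 February 2025.

19 February 2025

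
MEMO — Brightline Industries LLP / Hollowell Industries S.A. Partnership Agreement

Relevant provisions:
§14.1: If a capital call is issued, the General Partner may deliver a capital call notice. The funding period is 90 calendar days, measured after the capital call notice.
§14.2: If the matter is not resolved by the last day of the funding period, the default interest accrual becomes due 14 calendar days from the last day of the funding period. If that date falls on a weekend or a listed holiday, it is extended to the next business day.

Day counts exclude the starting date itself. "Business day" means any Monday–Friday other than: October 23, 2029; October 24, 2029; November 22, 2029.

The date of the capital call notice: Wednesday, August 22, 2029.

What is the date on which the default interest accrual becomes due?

December 4, 2029

The last day of the funding period: August 22, 2029 + 90 days = November 20, 2029.
Adding 14 calendar days to November 20, 2029 gives December 4, 2029, which is the date on which the default interest accrual becomes due. December 4, 2029 is a Tuesday and is not a listed holiday, so no roll-forward applies.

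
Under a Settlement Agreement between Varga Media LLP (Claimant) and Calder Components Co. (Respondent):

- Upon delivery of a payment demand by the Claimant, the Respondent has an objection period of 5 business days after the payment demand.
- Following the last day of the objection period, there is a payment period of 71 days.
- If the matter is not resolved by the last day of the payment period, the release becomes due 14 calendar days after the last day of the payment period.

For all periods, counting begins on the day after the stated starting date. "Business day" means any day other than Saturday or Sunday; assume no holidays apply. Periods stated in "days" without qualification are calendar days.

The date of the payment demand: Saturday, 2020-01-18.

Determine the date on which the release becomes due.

2020-04-18

From Saturday, 2020-01-18, 5 business days (Jan 20, Jan 21, Jan 22, Jan 23, Jan 24, skipping weekends) brings us to Friday, 2020-01-24, which is the last day of the objection period.
Adding 71 calendar days to 2020-01-24 gives 2020-04-04, which is the last day of the payment period.
The date on which the release becomes due: 2020-04-04 + 14 days = 2020-04-18.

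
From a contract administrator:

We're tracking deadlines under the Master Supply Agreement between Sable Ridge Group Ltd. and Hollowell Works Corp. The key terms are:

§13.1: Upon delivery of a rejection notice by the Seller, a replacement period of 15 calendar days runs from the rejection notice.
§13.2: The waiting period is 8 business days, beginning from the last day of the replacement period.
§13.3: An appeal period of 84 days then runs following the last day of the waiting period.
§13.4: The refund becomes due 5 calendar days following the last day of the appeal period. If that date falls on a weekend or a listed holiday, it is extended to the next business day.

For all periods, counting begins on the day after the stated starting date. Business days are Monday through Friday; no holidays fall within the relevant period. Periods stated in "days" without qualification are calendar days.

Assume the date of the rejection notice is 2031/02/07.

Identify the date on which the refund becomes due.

2031/06/02

Adding 15 calendar days to 2031/02/07 gives 2031/02/22, which is the last day of the replacement period.
The last day of the waiting period: counting 8 business days from Saturday, 2031/02/22 (Feb 24, Feb 25, Feb 26, Feb 27, Feb 28, Mar 3, Mar 4, Mar 5, skipping weekends) reaches Wednesday, 2031/03/05.
The last day of the appeal period: 84 calendar days after 2031/03/05 is 2031/05/28.
The date on which the refund becomes due: 2031/05/28 + 5 days = 2031/06/02. 2031/06/02 is a Monday, so no roll-forward applies.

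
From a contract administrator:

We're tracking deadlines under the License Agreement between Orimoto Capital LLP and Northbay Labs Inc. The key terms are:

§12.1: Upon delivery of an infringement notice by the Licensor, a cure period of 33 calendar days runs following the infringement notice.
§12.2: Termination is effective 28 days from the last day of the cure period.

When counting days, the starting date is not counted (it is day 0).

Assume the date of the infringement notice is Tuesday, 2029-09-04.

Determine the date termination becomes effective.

Adding 33 calendar days to 2029-09-04 gives 2029-10-07, which is the last day of the cure period.
The date termination becomes effective: 28 calendar days after 2029-10-07 is 2029-11-04.

2029-11-04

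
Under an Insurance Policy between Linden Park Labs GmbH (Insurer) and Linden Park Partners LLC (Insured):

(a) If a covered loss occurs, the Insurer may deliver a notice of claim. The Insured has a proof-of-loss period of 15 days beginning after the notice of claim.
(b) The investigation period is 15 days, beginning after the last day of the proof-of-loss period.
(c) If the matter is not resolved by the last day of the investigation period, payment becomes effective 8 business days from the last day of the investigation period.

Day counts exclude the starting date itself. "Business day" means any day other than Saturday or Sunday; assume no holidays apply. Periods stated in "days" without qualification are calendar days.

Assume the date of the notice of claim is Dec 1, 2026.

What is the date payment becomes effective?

Jan 12, 2027

Adding 15 calendar days to Dec 1, 2026 gives Dec 16, 2026, which is the last day of the proof-of-loss period.
Adding 15 calendar days to Dec 16, 2026 gives Dec 31, 2026, which is the last day of the investigation period.
The date payment becomes effective: counting 8 business days from Thursday, Dec 31, 2026 (Jan 1, Jan 4, Jan 5, Jan 6, Jan 7, Jan 8, Jan 11, Jan 12, skipping weekends) reaches Tuesday, Jan 12, 2027.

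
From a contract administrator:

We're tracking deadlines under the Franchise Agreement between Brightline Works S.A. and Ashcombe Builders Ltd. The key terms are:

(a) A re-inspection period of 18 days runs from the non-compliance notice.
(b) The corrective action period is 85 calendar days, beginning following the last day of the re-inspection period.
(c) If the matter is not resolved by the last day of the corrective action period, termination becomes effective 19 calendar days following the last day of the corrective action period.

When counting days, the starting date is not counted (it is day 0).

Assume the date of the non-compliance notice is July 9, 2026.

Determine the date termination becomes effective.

November 8, 2026

The last day of the re-inspection period: July 9, 2026 + 18 days = July 27, 2026.
The last day of the corrective action period: July 27, 2026 + 85 days = October 20, 2026.
The date termination becomes effective: 19 calendar days after October 20, 2026 is November 8, 2026.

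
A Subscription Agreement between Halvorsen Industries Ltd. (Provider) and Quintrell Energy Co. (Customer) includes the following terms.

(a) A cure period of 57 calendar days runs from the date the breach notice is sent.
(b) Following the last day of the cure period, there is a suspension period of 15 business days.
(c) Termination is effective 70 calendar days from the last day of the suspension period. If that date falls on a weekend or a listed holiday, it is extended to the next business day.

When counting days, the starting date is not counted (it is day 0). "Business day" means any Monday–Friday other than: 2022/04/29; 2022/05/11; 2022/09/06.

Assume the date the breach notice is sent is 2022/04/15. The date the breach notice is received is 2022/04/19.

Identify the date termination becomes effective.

2022/09/09

The last day of the cure period: 57 calendar days after 2022/04/15 is 2022/06/11.
From Saturday, 2022/06/11, 15 business days (Jun 13, Jun 14, Jun 15, Jun 16, …, Jun 29, Jun 30, Jul 1, skipping weekends) brings us to Friday, 2022/07/01, which is the last day of the suspension period.
Adding 70 calendar days to 2022/07/01 gives 2022/09/09, which is the date termination becomes effective. 2022/09/09 is a Friday and is not a listed holiday, so no roll-forward applies.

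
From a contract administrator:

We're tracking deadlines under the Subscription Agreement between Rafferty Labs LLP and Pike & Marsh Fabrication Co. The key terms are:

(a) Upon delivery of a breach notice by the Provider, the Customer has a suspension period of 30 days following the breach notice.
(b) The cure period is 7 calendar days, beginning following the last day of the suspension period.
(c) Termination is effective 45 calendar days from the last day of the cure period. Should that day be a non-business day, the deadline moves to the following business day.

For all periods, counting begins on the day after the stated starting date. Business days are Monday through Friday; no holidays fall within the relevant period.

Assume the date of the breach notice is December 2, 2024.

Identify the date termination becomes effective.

February 24, 2025

Adding 30 calendar days to December 2, 2024 gives January 1, 2025, which is the last day of the suspension period.
The last day of the cure period: 7 calendar days after January 1, 2025 is January 8, 2025.
Adding 45 calendar days to January 8, 2025 gives February 22, 2025, which is the date termination becomes effective. That falls on a Saturday, so it rolls to the next business day, Monday, February 24, 2025.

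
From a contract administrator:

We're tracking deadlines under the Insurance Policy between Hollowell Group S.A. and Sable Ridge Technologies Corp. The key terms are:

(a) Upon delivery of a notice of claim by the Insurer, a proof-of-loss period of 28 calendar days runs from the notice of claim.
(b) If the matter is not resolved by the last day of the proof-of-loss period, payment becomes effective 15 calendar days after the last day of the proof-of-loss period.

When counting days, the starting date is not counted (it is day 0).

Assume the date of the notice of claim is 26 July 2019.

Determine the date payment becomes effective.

7 September 2019

The last day of the proof-of-loss period: 26 July 2019 + 28 days = 23 August 2019.
The date payment becomes effective: 15 calendar days after 23 August 2019 is 7 September 2019.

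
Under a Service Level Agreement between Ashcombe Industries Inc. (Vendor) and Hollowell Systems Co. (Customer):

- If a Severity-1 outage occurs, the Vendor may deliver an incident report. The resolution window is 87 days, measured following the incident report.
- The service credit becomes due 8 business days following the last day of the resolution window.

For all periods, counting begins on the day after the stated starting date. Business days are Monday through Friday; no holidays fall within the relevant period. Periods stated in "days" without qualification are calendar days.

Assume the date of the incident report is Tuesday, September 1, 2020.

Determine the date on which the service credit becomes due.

December 9, 2020

The last day of the resolution window: September 1, 2020 + 87 days = November 27, 2020.
The date on which the service credit becomes due: 8 business days after Friday, November 27, 2020, skipping weekends — Nov 30, Dec 1, Dec 2, Dec 3, Dec 4, Dec 7, Dec 8, Dec 9 — lands on Wednesday, December 9, 2020.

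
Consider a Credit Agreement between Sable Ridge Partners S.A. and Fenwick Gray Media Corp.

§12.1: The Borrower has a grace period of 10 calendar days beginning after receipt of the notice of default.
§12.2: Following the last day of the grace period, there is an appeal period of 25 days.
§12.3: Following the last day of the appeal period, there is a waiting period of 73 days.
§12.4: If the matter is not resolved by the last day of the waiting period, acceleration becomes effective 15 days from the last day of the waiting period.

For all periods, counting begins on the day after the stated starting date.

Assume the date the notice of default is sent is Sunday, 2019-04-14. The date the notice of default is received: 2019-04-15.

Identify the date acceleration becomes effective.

The last day of the grace period: 10 calendar days after 2019-04-15 is 2019-04-25.
The last day of the appeal period: 25 calendar days after 2019-04-25 is 2019-05-20.
Adding 73 calendar days to 2019-05-20 gives 2019-08-01, which is the last day of the waiting period.
Adding 15 calendar days to 2019-08-01 gives 2019-08-16, which is the date acceleration becomes effective.

2019-08-16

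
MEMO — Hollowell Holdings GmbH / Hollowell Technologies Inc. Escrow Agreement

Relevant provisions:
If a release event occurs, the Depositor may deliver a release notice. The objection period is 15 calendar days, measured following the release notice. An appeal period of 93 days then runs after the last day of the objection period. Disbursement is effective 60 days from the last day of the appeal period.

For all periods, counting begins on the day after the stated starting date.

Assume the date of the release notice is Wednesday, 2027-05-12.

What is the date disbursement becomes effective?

2027-10-27

Adding 15 calendar days to 2027-05-12 gives 2027-05-27, which is the last day of the objection period.
Adding 93 calendar days to 2027-05-27 gives 2027-08-28, which is the last day of the appeal period.
The date disbursement becomes effective: 2027-08-28 + 60 days = 2027-10-27.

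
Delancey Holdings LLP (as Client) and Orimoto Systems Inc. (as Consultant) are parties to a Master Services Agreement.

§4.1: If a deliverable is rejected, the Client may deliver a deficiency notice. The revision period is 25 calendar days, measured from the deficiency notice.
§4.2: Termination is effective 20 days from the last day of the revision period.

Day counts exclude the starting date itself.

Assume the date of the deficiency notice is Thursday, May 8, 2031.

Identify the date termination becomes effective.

Adding 25 calendar days to May 8, 2031 gives June 2, 2031, which is the last day of the revision period.
The date termination becomes effective: June 2, 2031 + 20 days = June 22, 2031.

June 22, 2031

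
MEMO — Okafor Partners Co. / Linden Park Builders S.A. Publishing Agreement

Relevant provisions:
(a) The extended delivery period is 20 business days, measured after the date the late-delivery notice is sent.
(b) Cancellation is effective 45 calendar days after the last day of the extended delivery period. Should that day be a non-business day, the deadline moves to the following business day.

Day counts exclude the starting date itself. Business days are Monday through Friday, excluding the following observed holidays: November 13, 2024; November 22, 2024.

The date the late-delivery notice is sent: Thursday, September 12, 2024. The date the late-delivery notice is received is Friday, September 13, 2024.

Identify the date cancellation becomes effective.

November 25, 2024

The last day of the extended delivery period: counting 20 business days from Thursday, September 12, 2024 (Sep 13, Sep 16, Sep 17, Sep 18, …, Oct 8, Oct 9, Oct 10, skipping weekends) reaches Thursday, October 10, 2024.
The date cancellation becomes effective: 45 calendar days after October 10, 2024 is November 24, 2024. That falls on a Sunday, so it rolls to the next business day, Monday, November 25, 2024.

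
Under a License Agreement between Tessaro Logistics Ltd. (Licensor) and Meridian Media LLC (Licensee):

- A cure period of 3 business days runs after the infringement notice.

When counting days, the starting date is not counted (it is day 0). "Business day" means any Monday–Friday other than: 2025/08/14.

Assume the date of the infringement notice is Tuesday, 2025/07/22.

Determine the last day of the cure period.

The last day of the cure period: 3 business days after Tuesday, 2025/07/22, skipping weekends — Jul 23, Jul 24, Jul 25 — lands on Friday, 2025/07/25.

2025/07/25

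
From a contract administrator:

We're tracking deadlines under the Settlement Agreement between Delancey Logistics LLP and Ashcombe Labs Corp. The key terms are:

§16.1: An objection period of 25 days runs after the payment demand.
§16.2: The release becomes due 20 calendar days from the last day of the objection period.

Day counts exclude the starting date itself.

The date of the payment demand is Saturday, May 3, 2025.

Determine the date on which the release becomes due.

Adding 25 calendar days to May 3, 2025 gives May 28, 2025, which is the last day of the objection period.
The date on which the release becomes due: May 28, 2025 + 20 days = June 17, 2025.

June 17, 2025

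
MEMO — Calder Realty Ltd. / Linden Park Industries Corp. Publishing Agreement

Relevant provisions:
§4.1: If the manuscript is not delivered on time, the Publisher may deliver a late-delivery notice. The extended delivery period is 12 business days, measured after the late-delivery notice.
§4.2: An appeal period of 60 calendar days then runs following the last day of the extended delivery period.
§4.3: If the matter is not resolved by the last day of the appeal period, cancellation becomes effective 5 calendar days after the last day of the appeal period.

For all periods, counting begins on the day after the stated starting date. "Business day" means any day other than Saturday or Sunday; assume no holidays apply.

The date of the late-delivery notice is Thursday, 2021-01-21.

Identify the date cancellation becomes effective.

2021-04-14

The last day of the extended delivery period: counting 12 business days from Thursday, 2021-01-21 (Jan 22, Jan 25, Jan 26, Jan 27, …, Feb 4, Feb 5, Feb 8, skipping weekends) reaches Monday, 2021-02-08.
The last day of the appeal period: 60 calendar days after 2021-02-08 is 2021-04-09.
The date cancellation becomes effective: 5 calendar days after 2021-04-09 is 2021-04-14.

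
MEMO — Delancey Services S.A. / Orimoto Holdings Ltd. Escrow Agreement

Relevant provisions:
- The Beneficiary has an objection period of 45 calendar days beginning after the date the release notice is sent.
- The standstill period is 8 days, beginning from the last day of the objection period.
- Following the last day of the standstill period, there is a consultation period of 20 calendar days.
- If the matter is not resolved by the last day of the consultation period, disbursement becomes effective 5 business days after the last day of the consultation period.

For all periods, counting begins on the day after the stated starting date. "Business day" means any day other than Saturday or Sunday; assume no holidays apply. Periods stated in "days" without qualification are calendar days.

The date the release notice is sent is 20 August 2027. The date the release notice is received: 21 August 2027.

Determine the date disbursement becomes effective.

8 November 2027

The last day of the objection period: 20 August 2027 + 45 days = 4 October 2027.
The last day of the standstill period: 4 October 2027 + 8 days = 12 October 2027.
The last day of the consultation period: 12 October 2027 + 20 days = 1 November 2027.
The date disbursement becomes effective: 5 business days after Monday, 1 November 2027, skipping weekends — Nov 2, Nov 3, Nov 4, Nov 5, Nov 8 — lands on Monday, 8 November 2027.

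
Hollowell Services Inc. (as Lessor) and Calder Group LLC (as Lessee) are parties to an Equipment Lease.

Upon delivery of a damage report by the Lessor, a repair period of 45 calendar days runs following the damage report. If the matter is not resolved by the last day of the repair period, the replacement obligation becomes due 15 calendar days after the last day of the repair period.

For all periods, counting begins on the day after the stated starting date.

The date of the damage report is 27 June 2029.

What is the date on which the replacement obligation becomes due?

The last day of the repair period: 27 June 2029 + 45 days = 11 August 2029.
The date on which the replacement obligation becomes due: 11 August 2029 + 15 days = 26 August 2029.

26 August 2029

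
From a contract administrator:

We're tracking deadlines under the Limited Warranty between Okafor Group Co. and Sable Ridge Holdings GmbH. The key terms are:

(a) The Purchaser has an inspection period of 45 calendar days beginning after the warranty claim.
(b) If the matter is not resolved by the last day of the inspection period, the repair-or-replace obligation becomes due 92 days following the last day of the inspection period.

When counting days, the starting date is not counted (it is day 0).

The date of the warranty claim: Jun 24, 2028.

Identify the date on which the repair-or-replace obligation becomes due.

Nov 8, 2028

Adding 45 calendar days to Jun 24, 2028 gives Aug 8, 2028, which is the last day of the inspection period.
The date on which the repair-or-replace obligation becomes due: Aug 8, 2028 + 92 days = Nov 8, 2028.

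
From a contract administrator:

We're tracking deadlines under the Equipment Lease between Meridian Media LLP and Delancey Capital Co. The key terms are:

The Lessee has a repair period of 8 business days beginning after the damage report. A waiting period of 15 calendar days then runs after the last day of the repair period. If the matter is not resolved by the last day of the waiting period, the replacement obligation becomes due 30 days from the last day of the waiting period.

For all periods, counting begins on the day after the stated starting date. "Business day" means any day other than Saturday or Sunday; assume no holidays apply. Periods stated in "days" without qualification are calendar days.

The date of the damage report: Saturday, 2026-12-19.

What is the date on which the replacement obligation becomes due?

2027-02-13

From Saturday, 2026-12-19, 8 business days (Dec 21, Dec 22, Dec 23, Dec 24, Dec 25, Dec 28, Dec 29, Dec 30, skipping weekends) brings us to Wednesday, 2026-12-30, which is the last day of the repair period.
Adding 15 calendar days to 2026-12-30 gives 2027-01-14, which is the last day of the waiting period.
Adding 30 calendar days to 2027-01-14 gives 2027-02-13, which is the date on which the replacement obligation becomes due.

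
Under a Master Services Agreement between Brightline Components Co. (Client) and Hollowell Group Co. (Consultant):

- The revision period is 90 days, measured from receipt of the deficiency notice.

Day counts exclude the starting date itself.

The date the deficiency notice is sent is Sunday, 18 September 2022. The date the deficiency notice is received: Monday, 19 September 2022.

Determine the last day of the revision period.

18 December 2022

The last day of the revision period: 90 calendar days after 19 September 2022 is 18 December 2022.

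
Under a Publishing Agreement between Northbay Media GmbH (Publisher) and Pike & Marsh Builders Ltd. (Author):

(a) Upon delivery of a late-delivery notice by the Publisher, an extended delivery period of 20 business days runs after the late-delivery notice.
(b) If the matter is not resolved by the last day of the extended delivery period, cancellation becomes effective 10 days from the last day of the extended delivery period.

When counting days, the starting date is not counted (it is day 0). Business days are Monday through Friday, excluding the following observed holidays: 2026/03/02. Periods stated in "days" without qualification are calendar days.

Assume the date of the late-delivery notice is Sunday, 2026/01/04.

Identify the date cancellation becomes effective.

2026/02/09

From Sunday, 2026/01/04, 20 business days (Jan 5, Jan 6, Jan 7, Jan 8, …, Jan 28, Jan 29, Jan 30, skipping weekends) brings us to Friday, 2026/01/30, which is the last day of the extended delivery period.
The date cancellation becomes effective: 10 calendar days after 2026/01/30 is 2026/02/09.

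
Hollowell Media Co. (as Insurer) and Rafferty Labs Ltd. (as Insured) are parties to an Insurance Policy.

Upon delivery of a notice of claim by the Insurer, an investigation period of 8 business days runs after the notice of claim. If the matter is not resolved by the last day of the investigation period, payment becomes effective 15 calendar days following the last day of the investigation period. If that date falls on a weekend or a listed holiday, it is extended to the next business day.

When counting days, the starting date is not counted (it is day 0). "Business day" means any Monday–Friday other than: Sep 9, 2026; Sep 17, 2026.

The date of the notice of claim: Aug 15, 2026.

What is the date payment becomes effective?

From Saturday, Aug 15, 2026, 8 business days (Aug 17, Aug 18, Aug 19, Aug 20, Aug 21, Aug 24, Aug 25, Aug 26, skipping weekends) brings us to Wednesday, Aug 26, 2026, which is the last day of the investigation period.
The date payment becomes effective: 15 calendar days after Aug 26, 2026 is Sep 10, 2026. Sep 10, 2026 is a Thursday and is not a listed holiday, so no roll-forward applies.

Sep 10, 2026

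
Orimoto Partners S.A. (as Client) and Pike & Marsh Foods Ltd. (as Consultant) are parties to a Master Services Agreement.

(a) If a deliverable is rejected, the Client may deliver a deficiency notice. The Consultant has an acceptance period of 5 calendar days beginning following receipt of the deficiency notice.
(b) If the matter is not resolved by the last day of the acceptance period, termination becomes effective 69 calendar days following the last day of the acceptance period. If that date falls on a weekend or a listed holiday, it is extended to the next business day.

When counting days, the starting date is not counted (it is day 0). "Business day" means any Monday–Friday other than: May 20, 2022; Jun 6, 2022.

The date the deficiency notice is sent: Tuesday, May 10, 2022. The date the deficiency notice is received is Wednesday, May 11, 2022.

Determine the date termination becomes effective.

Jul 25, 2022

Adding 5 calendar days to May 11, 2022 gives May 16, 2022, which is the last day of the acceptance period.
The date termination becomes effective: May 16, 2022 + 69 days = Jul 24, 2022. That falls on a Sunday, so it rolls to the next business day, Monday, Jul 25, 2022.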